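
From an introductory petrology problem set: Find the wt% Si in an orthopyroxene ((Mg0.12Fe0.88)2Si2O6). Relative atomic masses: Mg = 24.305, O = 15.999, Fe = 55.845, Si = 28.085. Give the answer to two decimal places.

Molar mass of (Mg0.12Fe0.88)2Si2O6: 0.24·24.305 + 1.76·55.845 + 2·28.085 + 6·15.999 = 256.284 g/mol.
Mass of Si per formula unit: 2 × 28.085 = 56.170 g.
Weight fraction Si = 56.170 / 256.284 = 0.2192.

21.92 weight percent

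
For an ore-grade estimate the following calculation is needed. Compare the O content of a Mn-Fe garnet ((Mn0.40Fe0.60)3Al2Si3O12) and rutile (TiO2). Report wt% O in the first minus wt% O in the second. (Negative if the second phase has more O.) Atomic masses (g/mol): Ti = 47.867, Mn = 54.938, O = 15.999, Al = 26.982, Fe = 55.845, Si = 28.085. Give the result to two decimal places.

-1.41 percentage points

First mineral: 191.988 g O in 496.654 g formula = 38.66 wt% O.
Second mineral: 31.998 g O in 79.865 g formula = 40.07 wt% O.
38.66% − 40.07% gives a difference of -1.41 percentage points.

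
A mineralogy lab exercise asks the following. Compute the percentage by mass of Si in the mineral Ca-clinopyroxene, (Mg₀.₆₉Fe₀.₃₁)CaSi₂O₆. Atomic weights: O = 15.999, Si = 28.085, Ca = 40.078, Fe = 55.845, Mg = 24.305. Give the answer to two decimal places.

Formula mass = 0.69×24.305 + 0.31×55.845 + 1×40.078 + 2×28.085 + 6×15.999 = 226.324 g/mol, of which 56.170 g is Si.
So Si makes up 56.170/226.324 = 0.2482 of the mass, i.e. 24.82%.

24.82 wt%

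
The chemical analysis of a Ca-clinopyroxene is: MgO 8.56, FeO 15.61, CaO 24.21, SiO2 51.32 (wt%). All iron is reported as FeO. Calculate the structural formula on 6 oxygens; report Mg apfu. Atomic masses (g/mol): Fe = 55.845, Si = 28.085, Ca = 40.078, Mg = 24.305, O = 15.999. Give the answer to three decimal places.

MgO (M=40.304): mol = 0.21239; Mg = 0.21239, O = 0.21239.
FeO (M=71.844): mol = 0.21728; Fe = 0.21728, O = 0.21728.
CaO (M=56.077): mol = 0.43173; Ca = 0.43173, O = 0.43173.
SiO2 (M=60.083): mol = 0.85415; Si = 0.85415, O = 1.70830.
ΣO = 2.56970; factor = 6/ΣO = 2.33490.
Mg apfu = 0.21239 × 2.33490 = 0.496.

0.496 Mg apfu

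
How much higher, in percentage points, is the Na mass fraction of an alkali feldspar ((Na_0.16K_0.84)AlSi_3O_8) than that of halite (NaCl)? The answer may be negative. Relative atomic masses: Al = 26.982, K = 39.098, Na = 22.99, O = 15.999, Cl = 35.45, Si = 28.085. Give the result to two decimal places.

Na in (Na_0.16K_0.84)AlSi_3O_8: molar mass 275.750 g/mol; 0.16×22.99 = 3.678 g → 1.33 wt%.
Na in NaCl: molar mass 58.440 g/mol; 1×22.99 = 22.990 g → 39.34 wt%.
Difference = 1.33 − 39.34 = -38.01 percentage points.

-38.01 percentage points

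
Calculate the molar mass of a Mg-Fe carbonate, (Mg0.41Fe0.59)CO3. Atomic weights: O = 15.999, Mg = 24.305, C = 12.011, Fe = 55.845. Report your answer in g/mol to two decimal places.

102.92 g/mol

M = 0.41(24.305) + 0.59(55.845) + 1(12.011) + 3(15.999)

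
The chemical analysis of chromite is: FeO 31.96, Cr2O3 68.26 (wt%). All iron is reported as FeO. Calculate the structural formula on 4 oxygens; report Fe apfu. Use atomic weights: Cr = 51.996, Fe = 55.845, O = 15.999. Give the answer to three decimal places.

31.96 wt% FeO ÷ 71.844 g/mol = 0.44485 mol, giving 0.44485 Fe and 0.44485 O.
68.26 wt% Cr2O3 ÷ 151.989 g/mol = 0.44911 mol, giving 0.89822 Cr and 1.34733 O.
Oxygen sums to 1.79218; scaling by 4/1.79218 = 2.23192 puts the formula on 4 O.
Fe: 0.44485 × 2.23192 = 0.993 atoms per formula unit.

0.993 Fe apfu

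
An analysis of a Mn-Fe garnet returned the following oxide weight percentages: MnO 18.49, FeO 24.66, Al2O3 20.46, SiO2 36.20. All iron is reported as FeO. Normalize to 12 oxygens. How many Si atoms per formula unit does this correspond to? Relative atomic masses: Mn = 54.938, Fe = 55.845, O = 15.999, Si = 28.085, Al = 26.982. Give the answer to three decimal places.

MnO (M=70.937): mol = 0.26065; Mn = 0.26065, O = 0.26065.
FeO (M=71.844): mol = 0.34324; Fe = 0.34324, O = 0.34324.
Al2O3 (M=101.961): mol = 0.20066; Al = 0.40132, O = 0.60198.
SiO2 (M=60.083): mol = 0.60250; Si = 0.60250, O = 1.20500.
ΣO = 2.41087; factor = 12/ΣO = 4.97746.
Si apfu = 0.60250 × 4.97746 = 2.999.

2.999 Si apfu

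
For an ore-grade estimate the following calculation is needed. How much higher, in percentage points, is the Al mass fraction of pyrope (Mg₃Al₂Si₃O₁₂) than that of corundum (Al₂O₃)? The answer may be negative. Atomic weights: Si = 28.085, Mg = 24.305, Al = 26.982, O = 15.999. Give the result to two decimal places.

Al in Mg₃Al₂Si₃O₁₂: molar mass 403.122 g/mol; 2×26.982 = 53.964 g → 13.39 wt%.
Al in Al₂O₃: molar mass 101.961 g/mol; 2×26.982 = 53.964 g → 52.93 wt%.
Difference = 13.39 − 52.93 = -39.54 percentage points.

-39.54 percentage points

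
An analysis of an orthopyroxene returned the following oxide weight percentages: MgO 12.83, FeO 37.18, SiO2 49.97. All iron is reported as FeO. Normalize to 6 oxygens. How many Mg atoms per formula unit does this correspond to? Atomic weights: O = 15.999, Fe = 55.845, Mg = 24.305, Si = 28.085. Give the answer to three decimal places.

0.764 Mg apfu

MgO (M=40.304): mol = 0.31833; Mg = 0.31833, O = 0.31833.
FeO (M=71.844): mol = 0.51751; Fe = 0.51751, O = 0.51751.
SiO2 (M=60.083): mol = 0.83168; Si = 0.83168, O = 1.66336.
ΣO = 2.49920; factor = 6/ΣO = 2.40077.
Mg apfu = 0.31833 × 2.40077 = 0.764.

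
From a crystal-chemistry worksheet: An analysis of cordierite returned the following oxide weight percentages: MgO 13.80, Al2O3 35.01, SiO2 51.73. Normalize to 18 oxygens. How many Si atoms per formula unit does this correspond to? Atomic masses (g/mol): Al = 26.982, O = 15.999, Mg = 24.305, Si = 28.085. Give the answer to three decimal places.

5.008 Si apfu

MgO: 13.80/40.304 = 0.34240 mol → 0.34240 mol Mg, 0.34240 mol O.
Al2O3: 35.01/101.961 = 0.34337 mol → 0.68674 mol Al, 1.03011 mol O.
SiO2: 51.73/60.083 = 0.86098 mol → 0.86098 mol Si, 1.72196 mol O.
Total oxygen = 3.09447 mol. Normalization factor = 18/3.09447 = 5.81683.
Si per 18 O = 0.86098 × 5.81683 = 5.008.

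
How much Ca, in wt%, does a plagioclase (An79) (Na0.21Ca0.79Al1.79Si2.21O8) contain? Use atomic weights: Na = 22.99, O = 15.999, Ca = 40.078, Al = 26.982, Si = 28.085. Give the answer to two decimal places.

11.52 wt%

Molar mass of Na0.21Ca0.79Al1.79Si2.21O8: 0.21×22.99 + 0.79×40.078 + 1.79×26.982 + 2.21×28.085 + 8×15.999 = 274.847 g/mol.
Mass of Ca per formula unit: 0.79 × 40.078 = 31.662 g.
Weight fraction Ca = 31.662 / 274.847 = 0.1152.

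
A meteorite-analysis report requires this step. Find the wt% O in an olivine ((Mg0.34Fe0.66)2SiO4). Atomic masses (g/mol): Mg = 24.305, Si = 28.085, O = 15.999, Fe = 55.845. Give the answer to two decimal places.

Molar mass of (Mg0.34Fe0.66)2SiO4: 0.68·24.305 + 1.32·55.845 + 1·28.085 + 4·15.999 = 182.324 g/mol.
Mass of O per formula unit: 4 × 15.999 = 63.996 g.
Weight fraction O = 63.996 / 182.324 = 0.3510.

35.10 weight percent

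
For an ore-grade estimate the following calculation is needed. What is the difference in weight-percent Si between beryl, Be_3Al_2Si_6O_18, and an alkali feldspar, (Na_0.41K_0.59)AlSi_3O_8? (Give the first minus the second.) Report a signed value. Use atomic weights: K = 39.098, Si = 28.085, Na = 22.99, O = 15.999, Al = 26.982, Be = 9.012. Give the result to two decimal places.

0.34 percentage points

First mineral: 168.510 g Si in 537.492 g formula = 31.35 wt% Si.
Second mineral: 84.255 g Si in 271.723 g formula = 31.01 wt% Si.
31.35% − 31.01% gives a difference of 0.34 percentage points.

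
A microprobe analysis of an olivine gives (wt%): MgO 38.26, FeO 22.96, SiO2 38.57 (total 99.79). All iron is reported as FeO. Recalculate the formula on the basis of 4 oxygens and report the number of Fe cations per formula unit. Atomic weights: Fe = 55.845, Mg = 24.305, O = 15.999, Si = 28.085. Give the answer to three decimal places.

0.501 Fe apfu

MgO: 38.26/40.304 = 0.94929 mol → 0.94929 mol Mg, 0.94929 mol O.
FeO: 22.96/71.844 = 0.31958 mol → 0.31958 mol Fe, 0.31958 mol O.
SiO2: 38.57/60.083 = 0.64195 mol → 0.64195 mol Si, 1.28390 mol O.
Total oxygen = 2.55277 mol. Normalization factor = 4/2.55277 = 1.56693.
Fe per 4 O = 0.31958 × 1.56693 = 0.501.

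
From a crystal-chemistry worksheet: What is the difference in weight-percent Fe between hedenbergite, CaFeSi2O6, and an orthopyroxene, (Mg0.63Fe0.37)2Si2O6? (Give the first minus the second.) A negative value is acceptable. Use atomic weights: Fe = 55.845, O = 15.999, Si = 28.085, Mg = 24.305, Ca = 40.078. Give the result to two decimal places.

First mineral: 55.845 g Fe in 248.087 g formula = 22.51 wt% Fe.
Second mineral: 41.325 g Fe in 224.114 g formula = 18.44 wt% Fe.
22.51% − 18.44% gives a difference of 4.07 percentage points.

4.07 percentage points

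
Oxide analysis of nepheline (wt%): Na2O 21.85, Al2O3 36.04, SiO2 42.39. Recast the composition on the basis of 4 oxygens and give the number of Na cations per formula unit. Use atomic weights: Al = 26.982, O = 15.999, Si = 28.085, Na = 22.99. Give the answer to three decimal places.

Na2O (M=61.979): mol = 0.35254; Na = 0.70508, O = 0.35254.
Al2O3 (M=101.961): mol = 0.35347; Al = 0.70694, O = 1.06041.
SiO2 (M=60.083): mol = 0.70552; Si = 0.70552, O = 1.41104.
ΣO = 2.82399; factor = 4/ΣO = 1.41644.
Na apfu = 0.70508 × 1.41644 = 0.999.

0.999 Na apfu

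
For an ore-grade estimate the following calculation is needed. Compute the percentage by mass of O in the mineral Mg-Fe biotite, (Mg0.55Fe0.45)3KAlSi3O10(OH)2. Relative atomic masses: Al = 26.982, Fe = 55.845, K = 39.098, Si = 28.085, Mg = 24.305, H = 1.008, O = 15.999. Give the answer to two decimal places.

Molar mass of (Mg0.55Fe0.45)3KAlSi3O10(OH)2: 1.65×24.305 + 1.35×55.845 + 1×39.098 + 1×26.982 + 3×28.085 + 12×15.999 + 2×1.008 = 459.833 g/mol.
Mass of O per formula unit: 12 × 15.999 = 191.988 g.
Weight fraction O = 191.988 / 459.833 = 0.4175.

41.75 wt%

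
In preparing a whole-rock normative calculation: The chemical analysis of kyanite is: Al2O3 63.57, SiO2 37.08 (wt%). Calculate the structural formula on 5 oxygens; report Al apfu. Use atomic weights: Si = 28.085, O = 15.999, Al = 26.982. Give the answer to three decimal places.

2.008 Al apfu

63.57 wt% Al2O3 ÷ 101.961 g/mol = 0.62347 mol, giving 1.24694 Al and 1.87041 O.
37.08 wt% SiO2 ÷ 60.083 g/mol = 0.61715 mol, giving 0.61715 Si and 1.23430 O.
Oxygen sums to 3.10471; scaling by 5/3.10471 = 1.61046 puts the formula on 5 O.
Al: 1.24694 × 1.61046 = 2.008 atoms per formula unit.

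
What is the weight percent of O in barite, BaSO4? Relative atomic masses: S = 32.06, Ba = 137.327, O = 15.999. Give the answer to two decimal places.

27.42 weight percent

Formula mass = 1×137.327 + 1×32.06 + 4×15.999 = 233.383 g/mol, of which 63.996 g is O.
So O makes up 63.996/233.383 = 0.2742 of the mass, i.e. 27.42%.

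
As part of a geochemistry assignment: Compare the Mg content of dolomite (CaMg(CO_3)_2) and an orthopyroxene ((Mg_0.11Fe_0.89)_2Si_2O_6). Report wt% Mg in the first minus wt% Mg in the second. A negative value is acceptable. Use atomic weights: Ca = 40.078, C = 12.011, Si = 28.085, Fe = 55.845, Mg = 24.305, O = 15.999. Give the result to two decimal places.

11.10 percentage points

M(CaMg(CO_3)_2) = 184.399 g/mol, so wt% Mg = 24.305/184.399 × 100 = 13.18%.
M((Mg_0.11Fe_0.89)_2Si_2O_6) = 256.915 g/mol, so wt% Mg = 5.347/256.915 × 100 = 2.08%.
13.18 − 2.08 = 11.10 pp.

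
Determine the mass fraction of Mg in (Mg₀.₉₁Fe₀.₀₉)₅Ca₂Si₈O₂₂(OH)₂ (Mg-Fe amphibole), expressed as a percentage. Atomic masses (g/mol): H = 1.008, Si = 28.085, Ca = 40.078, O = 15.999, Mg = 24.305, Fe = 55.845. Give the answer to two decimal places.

Molar mass of (Mg₀.₉₁Fe₀.₀₉)₅Ca₂Si₈O₂₂(OH)₂: 4.55*24.305 + 0.45*55.845 + 2*40.078 + 8*28.085 + 24*15.999 + 2*1.008 = 826.546 g/mol.
Mass of Mg per formula unit: 4.55 × 24.305 = 110.588 g.
Weight fraction Mg = 110.588 / 826.546 = 0.1338.

13.38 wt%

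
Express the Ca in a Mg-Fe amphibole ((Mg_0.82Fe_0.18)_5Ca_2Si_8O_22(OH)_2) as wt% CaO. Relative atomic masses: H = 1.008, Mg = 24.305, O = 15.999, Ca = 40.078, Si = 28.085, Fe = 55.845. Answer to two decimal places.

Formula mass = 840.739 g/mol.
2 Ca → 2.0000 mol CaO per formula unit; M(CaO) = 56.077, so CaO mass = 112.154 g.
112.154/840.739 × 100 = 13.34 wt%.

13.34 wt%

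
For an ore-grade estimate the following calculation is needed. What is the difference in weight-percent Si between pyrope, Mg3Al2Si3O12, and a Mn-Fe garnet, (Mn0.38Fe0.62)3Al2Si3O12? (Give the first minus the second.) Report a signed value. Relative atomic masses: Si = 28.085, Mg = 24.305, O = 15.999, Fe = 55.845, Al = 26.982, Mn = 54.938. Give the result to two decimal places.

Si in Mg3Al2Si3O12: molar mass 403.122 g/mol; 3×28.085 = 84.255 g → 20.90 wt%.
Si in (Mn0.38Fe0.62)3Al2Si3O12: molar mass 496.708 g/mol; 3×28.085 = 84.255 g → 16.96 wt%.
Difference = 20.90 − 16.96 = 3.94 percentage points.

3.94 percentage points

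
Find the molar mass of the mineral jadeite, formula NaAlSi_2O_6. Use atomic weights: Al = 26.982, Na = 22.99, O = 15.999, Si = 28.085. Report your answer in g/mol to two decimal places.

202.14 g/mol

The formula mass is the sum 1(22.99) + 1(26.982) + 2(28.085) + 6(15.999).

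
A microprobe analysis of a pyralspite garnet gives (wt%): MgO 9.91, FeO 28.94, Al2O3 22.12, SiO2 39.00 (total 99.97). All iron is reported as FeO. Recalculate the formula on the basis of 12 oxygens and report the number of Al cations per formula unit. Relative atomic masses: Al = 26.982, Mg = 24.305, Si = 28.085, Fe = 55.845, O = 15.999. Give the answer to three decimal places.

2.004 Al apfu

9.91 wt% MgO ÷ 40.304 g/mol = 0.24588 mol, giving 0.24588 Mg and 0.24588 O.
28.94 wt% FeO ÷ 71.844 g/mol = 0.40282 mol, giving 0.40282 Fe and 0.40282 O.
22.12 wt% Al2O3 ÷ 101.961 g/mol = 0.21695 mol, giving 0.43390 Al and 0.65085 O.
39.00 wt% SiO2 ÷ 60.083 g/mol = 0.64910 mol, giving 0.64910 Si and 1.29820 O.
Oxygen sums to 2.59775; scaling by 12/2.59775 = 4.61938 puts the formula on 12 O.
Al: 0.43390 × 4.61938 = 2.004 atoms per formula unit.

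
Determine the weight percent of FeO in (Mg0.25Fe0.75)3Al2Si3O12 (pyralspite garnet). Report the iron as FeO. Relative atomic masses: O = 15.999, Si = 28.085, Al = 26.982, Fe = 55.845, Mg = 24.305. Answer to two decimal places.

34.10 wt%

Molar mass of (Mg0.25Fe0.75)3Al2Si3O12 = 0.75*24.305 + 2.25*55.845 + 2*26.982 + 3*28.085 + 12*15.999 = 474.087 g/mol.
Each formula unit contains 2.25 Fe, equivalent to 2.25/1 = 2.2500 mol FeO.
M(FeO) = 1×55.845 + 1×15.999 = 71.844 g/mol.
Mass of FeO per formula unit = 2.2500 × 71.844 = 161.649 g.
FeO wt% = 161.649 / 474.087 × 100 = 34.10%.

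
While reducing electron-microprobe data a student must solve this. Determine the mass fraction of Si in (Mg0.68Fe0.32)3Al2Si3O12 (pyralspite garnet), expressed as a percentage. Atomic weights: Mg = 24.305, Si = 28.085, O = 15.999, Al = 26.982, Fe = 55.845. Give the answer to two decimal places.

Formula mass = 2.04·24.305 + 0.96·55.845 + 2·26.982 + 3·28.085 + 12·15.999 = 433.400 g/mol, of which 84.255 g is Si.
So Si makes up 84.255/433.400 = 0.1944 of the mass, i.e. 19.44%.

19.44 wt%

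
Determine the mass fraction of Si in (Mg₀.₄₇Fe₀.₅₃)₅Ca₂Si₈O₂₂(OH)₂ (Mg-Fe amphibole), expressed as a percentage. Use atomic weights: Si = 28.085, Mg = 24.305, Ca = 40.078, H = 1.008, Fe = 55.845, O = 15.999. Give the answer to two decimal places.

M((Mg₀.₄₇Fe₀.₅₃)₅Ca₂Si₈O₂₂(OH)₂) = 895.934 g/mol.
Si contributes 8 × 28.085 = 224.680 g per mole.
224.680/895.934 = 0.2508 → 25.08%.

25.08 mass %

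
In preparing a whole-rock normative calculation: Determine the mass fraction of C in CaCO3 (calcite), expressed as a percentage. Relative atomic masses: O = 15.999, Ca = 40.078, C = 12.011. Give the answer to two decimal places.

12.00 weight percent

Molar mass of CaCO3: 1*40.078 + 1*12.011 + 3*15.999 = 100.086 g/mol.
Mass of C per formula unit: 1 × 12.011 = 12.011 g.
Weight fraction C = 12.011 / 100.086 = 0.1200.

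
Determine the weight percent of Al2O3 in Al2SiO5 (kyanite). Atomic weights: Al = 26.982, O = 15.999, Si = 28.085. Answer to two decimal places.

M(Al2SiO5) = 162.044 g/mol; M(Al2O3) = 101.961 g/mol.
Moles Al2O3 per formula unit = 2 Al ÷ 2 = 1.0000.
Al2O3 fraction = (1.0000 × 101.961) / 162.044 = 101.961/162.044 = 0.6292.

62.92 wt%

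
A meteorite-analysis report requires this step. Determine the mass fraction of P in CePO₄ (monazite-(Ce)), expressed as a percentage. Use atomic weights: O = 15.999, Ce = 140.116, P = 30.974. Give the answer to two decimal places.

13.18 mass %

M(CePO₄) = 235.086 g/mol.
P contributes 1 × 30.974 = 30.974 g per mole.
30.974/235.086 = 0.1318 → 13.18%.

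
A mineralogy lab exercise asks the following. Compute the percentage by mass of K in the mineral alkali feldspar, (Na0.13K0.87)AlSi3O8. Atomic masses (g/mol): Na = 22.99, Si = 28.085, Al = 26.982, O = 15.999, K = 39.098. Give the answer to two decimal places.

Formula mass = 0.13×22.99 + 0.87×39.098 + 1×26.982 + 3×28.085 + 8×15.999 = 276.233 g/mol, of which 34.015 g is K.
So K makes up 34.015/276.233 = 0.1231 of the mass, i.e. 12.31%.

12.31 mass %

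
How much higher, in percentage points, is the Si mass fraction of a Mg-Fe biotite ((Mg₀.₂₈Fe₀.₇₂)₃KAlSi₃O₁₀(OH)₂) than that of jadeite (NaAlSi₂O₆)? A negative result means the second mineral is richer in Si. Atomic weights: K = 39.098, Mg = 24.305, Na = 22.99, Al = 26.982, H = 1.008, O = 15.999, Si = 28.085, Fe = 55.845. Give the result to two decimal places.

-10.43 percentage points

M((Mg₀.₂₈Fe₀.₇₂)₃KAlSi₃O₁₀(OH)₂) = 485.380 g/mol, so wt% Si = 84.255/485.380 × 100 = 17.36%.
M(NaAlSi₂O₆) = 202.136 g/mol, so wt% Si = 56.170/202.136 × 100 = 27.79%.
17.36 − 27.79 = -10.43 pp.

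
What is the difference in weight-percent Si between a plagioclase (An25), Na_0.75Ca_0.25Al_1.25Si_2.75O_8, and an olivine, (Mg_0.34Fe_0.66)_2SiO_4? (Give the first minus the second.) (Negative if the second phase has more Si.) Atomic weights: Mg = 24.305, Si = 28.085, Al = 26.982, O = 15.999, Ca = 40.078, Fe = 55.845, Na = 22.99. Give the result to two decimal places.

13.61 percentage points

M(Na_0.75Ca_0.25Al_1.25Si_2.75O_8) = 266.215 g/mol, so wt% Si = 77.234/266.215 × 100 = 29.01%.
M((Mg_0.34Fe_0.66)_2SiO_4) = 182.324 g/mol, so wt% Si = 28.085/182.324 × 100 = 15.40%.
29.01 − 15.40 = 13.61 pp.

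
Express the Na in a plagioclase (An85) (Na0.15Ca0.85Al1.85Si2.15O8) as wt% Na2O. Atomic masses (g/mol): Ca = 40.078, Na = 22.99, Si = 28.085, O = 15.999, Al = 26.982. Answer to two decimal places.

Formula mass = 275.806 g/mol.
0.15 Na → 0.0750 mol Na2O per formula unit; M(Na2O) = 61.979, so Na2O mass = 4.648 g.
4.648/275.806 × 100 = 1.69 wt%.

1.69 wt%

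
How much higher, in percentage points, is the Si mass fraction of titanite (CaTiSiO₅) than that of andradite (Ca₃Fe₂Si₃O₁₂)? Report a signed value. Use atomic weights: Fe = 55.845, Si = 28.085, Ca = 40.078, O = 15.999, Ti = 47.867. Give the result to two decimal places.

-2.25 percentage points

Si in CaTiSiO₅: molar mass 196.025 g/mol; 1×28.085 = 28.085 g → 14.33 wt%.
Si in Ca₃Fe₂Si₃O₁₂: molar mass 508.167 g/mol; 3×28.085 = 84.255 g → 16.58 wt%.
Difference = 14.33 − 16.58 = -2.25 percentage points.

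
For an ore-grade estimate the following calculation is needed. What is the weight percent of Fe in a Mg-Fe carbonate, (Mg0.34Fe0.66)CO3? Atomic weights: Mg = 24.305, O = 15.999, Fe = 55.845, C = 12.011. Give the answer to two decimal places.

M((Mg0.34Fe0.66)CO3) = 105.129 g/mol.
Fe contributes 0.66 × 55.845 = 36.858 g per mole.
36.858/105.129 = 0.3506 → 35.06%.

35.06 mass %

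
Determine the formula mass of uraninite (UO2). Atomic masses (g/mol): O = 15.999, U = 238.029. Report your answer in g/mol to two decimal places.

270.03 g/mol

U: 1 × 238.029 = 238.0290
O: 2 × 15.999 = 31.9980
Summing the contributions gives the formula mass.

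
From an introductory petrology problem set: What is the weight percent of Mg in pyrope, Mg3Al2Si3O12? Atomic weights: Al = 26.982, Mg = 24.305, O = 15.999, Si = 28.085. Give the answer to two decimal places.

18.09 wt%

M(Mg3Al2Si3O12) = 403.122 g/mol.
Mg contributes 3 × 24.305 = 72.915 g per mole.
72.915/403.122 = 0.1809 → 18.09%.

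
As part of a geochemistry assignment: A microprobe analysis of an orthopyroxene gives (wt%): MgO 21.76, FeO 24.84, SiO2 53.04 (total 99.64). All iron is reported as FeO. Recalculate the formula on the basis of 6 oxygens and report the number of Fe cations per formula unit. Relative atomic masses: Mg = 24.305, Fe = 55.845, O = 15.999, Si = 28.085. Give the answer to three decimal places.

0.782 Fe apfu

MgO (M=40.304): mol = 0.53990; Mg = 0.53990, O = 0.53990.
FeO (M=71.844): mol = 0.34575; Fe = 0.34575, O = 0.34575.
SiO2 (M=60.083): mol = 0.88278; Si = 0.88278, O = 1.76556.
ΣO = 2.65121; factor = 6/ΣO = 2.26312.
Fe apfu = 0.34575 × 2.26312 = 0.782.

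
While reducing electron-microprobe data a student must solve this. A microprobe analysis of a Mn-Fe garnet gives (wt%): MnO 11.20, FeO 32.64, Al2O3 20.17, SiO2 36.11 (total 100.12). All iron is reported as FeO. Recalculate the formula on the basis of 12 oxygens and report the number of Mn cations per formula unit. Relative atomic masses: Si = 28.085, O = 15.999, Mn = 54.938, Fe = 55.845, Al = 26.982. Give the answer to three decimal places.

MnO (M=70.937): mol = 0.15789; Mn = 0.15789, O = 0.15789.
FeO (M=71.844): mol = 0.45432; Fe = 0.45432, O = 0.45432.
Al2O3 (M=101.961): mol = 0.19782; Al = 0.39564, O = 0.59346.
SiO2 (M=60.083): mol = 0.60100; Si = 0.60100, O = 1.20200.
ΣO = 2.40767; factor = 12/ΣO = 4.98407.
Mn apfu = 0.15789 × 4.98407 = 0.787.

0.787 Mn apfu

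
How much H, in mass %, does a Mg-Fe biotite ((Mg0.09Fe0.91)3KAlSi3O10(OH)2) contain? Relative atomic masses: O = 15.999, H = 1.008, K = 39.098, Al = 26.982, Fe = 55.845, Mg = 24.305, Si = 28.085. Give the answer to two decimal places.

0.40 mass %

Molar mass of (Mg0.09Fe0.91)3KAlSi3O10(OH)2: 0.27·24.305 + 2.73·55.845 + 1·39.098 + 1·26.982 + 3·28.085 + 12·15.999 + 2·1.008 = 503.358 g/mol.
Mass of H per formula unit: 2 × 1.008 = 2.016 g.
Weight fraction H = 2.016 / 503.358 = 0.0040.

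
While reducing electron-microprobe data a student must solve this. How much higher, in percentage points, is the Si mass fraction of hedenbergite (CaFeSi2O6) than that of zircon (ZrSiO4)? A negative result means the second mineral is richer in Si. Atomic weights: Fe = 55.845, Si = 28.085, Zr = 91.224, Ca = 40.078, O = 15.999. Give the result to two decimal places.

Si in CaFeSi2O6: molar mass 248.087 g/mol; 2×28.085 = 56.170 g → 22.64 wt%.
Si in ZrSiO4: molar mass 183.305 g/mol; 1×28.085 = 28.085 g → 15.32 wt%.
Difference = 22.64 − 15.32 = 7.32 percentage points.

7.32 percentage points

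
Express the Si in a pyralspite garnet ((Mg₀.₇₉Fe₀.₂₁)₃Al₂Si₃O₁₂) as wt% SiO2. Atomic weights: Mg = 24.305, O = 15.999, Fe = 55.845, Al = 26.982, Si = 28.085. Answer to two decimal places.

M((Mg₀.₇₉Fe₀.₂₁)₃Al₂Si₃O₁₂) = 422.992 g/mol; M(SiO2) = 60.083 g/mol.
Moles SiO2 per formula unit = 3 Si ÷ 1 = 3.0000.
SiO2 fraction = (3.0000 × 60.083) / 422.992 = 180.249/422.992 = 0.4261.

42.61 wt%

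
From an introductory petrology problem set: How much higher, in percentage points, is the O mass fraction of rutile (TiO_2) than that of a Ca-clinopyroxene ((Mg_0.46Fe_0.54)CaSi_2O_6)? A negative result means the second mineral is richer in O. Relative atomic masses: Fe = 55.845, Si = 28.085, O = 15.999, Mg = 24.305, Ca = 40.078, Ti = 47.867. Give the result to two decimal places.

First mineral: 31.998 g O in 79.865 g formula = 40.07 wt% O.
Second mineral: 95.994 g O in 233.579 g formula = 41.10 wt% O.
40.07% − 41.10% gives a difference of -1.03 percentage points.

-1.03 percentage points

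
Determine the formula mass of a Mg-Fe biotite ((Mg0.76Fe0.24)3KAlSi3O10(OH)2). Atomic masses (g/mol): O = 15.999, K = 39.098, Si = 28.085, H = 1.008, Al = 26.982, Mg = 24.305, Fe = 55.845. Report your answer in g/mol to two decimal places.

Mg: 2.28 × 24.305 = 55.4154
Fe: 0.72 × 55.845 = 40.2084
K: 1 × 39.098 = 39.0980
Al: 1 × 26.982 = 26.9820
Si: 3 × 28.085 = 84.2550
O: 12 × 15.999 = 191.9880
H: 2 × 1.008 = 2.0160
Summing the contributions gives the formula mass.

439.96 g/mol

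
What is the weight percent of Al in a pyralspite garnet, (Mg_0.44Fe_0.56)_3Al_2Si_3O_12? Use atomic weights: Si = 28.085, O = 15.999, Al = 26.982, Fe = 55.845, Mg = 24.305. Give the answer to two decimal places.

Molar mass of (Mg_0.44Fe_0.56)_3Al_2Si_3O_12: 1.32×24.305 + 1.68×55.845 + 2×26.982 + 3×28.085 + 12×15.999 = 456.109 g/mol.
Mass of Al per formula unit: 2 × 26.982 = 53.964 g.
Weight fraction Al = 53.964 / 456.109 = 0.1183.

11.83 wt%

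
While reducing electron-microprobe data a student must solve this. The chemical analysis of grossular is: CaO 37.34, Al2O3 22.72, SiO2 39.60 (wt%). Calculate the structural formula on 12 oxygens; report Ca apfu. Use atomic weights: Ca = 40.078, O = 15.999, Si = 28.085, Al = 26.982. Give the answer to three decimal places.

CaO (M=56.077): mol = 0.66587; Ca = 0.66587, O = 0.66587.
Al2O3 (M=101.961): mol = 0.22283; Al = 0.44566, O = 0.66849.
SiO2 (M=60.083): mol = 0.65909; Si = 0.65909, O = 1.31818.
ΣO = 2.65254; factor = 12/ΣO = 4.52397.
Ca apfu = 0.66587 × 4.52397 = 3.012.

3.012 Ca apfu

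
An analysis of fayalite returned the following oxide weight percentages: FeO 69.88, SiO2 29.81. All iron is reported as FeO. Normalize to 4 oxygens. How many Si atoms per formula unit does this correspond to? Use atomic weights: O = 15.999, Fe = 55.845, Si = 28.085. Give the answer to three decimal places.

1.010 Si apfu

FeO: 69.88/71.844 = 0.97266 mol → 0.97266 mol Fe, 0.97266 mol O.
SiO2: 29.81/60.083 = 0.49615 mol → 0.49615 mol Si, 0.99230 mol O.
Total oxygen = 1.96496 mol. Normalization factor = 4/1.96496 = 2.03566.
Si per 4 O = 0.49615 × 2.03566 = 1.010.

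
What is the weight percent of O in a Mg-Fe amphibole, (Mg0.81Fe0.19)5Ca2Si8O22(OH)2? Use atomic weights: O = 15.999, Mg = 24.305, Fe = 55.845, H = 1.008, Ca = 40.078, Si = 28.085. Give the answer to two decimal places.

M((Mg0.81Fe0.19)5Ca2Si8O22(OH)2) = 842.316 g/mol.
O contributes 24 × 15.999 = 383.976 g per mole.
383.976/842.316 = 0.4559 → 45.59%.

45.59 wt%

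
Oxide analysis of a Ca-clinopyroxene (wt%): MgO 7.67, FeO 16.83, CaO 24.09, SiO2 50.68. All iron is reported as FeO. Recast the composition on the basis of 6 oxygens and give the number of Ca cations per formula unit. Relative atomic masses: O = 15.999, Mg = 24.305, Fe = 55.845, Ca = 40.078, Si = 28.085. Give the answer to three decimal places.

7.67 wt% MgO ÷ 40.304 g/mol = 0.19030 mol, giving 0.19030 Mg and 0.19030 O.
16.83 wt% FeO ÷ 71.844 g/mol = 0.23426 mol, giving 0.23426 Fe and 0.23426 O.
24.09 wt% CaO ÷ 56.077 g/mol = 0.42959 mol, giving 0.42959 Ca and 0.42959 O.
50.68 wt% SiO2 ÷ 60.083 g/mol = 0.84350 mol, giving 0.84350 Si and 1.68700 O.
Oxygen sums to 2.54115; scaling by 6/2.54115 = 2.36114 puts the formula on 6 O.
Ca: 0.42959 × 2.36114 = 1.014 atoms per formula unit.

1.014 Ca apfu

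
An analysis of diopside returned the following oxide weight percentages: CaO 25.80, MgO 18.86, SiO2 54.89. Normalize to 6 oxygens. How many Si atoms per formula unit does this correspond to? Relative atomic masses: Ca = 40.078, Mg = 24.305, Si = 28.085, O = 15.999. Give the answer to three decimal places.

1.990 Si apfu

25.80 wt% CaO ÷ 56.077 g/mol = 0.46008 mol, giving 0.46008 Ca and 0.46008 O.
18.86 wt% MgO ÷ 40.304 g/mol = 0.46794 mol, giving 0.46794 Mg and 0.46794 O.
54.89 wt% SiO2 ÷ 60.083 g/mol = 0.91357 mol, giving 0.91357 Si and 1.82714 O.
Oxygen sums to 2.75516; scaling by 6/2.75516 = 2.17773 puts the formula on 6 O.
Si: 0.91357 × 2.17773 = 1.990 atoms per formula unit.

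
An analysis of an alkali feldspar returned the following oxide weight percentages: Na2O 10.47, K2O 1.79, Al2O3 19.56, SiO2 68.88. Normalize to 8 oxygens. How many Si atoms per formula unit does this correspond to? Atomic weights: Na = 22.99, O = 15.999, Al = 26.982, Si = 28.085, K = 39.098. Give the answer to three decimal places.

3.001 Si apfu

10.47 wt% Na2O ÷ 61.979 g/mol = 0.16893 mol, giving 0.33786 Na and 0.16893 O.
1.79 wt% K2O ÷ 94.195 g/mol = 0.01900 mol, giving 0.03800 K and 0.01900 O.
19.56 wt% Al2O3 ÷ 101.961 g/mol = 0.19184 mol, giving 0.38368 Al and 0.57552 O.
68.88 wt% SiO2 ÷ 60.083 g/mol = 1.14641 mol, giving 1.14641 Si and 2.29282 O.
Oxygen sums to 3.05627; scaling by 8/3.05627 = 2.61757 puts the formula on 8 O.
Si: 1.14641 × 2.61757 = 3.001 atoms per formula unit.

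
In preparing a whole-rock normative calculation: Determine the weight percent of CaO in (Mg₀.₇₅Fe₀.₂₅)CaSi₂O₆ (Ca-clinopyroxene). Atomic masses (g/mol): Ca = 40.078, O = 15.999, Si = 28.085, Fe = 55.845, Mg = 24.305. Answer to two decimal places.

Molar mass of (Mg₀.₇₅Fe₀.₂₅)CaSi₂O₆ = 0.75·24.305 + 0.25·55.845 + 1·40.078 + 2·28.085 + 6·15.999 = 224.432 g/mol.
Each formula unit contains 1 Ca, equivalent to 1/1 = 1.0000 mol CaO.
M(CaO) = 1×40.078 + 1×15.999 = 56.077 g/mol.
Mass of CaO per formula unit = 1.0000 × 56.077 = 56.077 g.
CaO wt% = 56.077 / 224.432 × 100 = 24.99%.

24.99 wt%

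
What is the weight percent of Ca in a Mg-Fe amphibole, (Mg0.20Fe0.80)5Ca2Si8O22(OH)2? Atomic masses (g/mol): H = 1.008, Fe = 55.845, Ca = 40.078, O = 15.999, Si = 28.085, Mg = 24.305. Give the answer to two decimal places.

8.54 mass %

Formula mass = 1·24.305 + 4·55.845 + 2·40.078 + 8·28.085 + 24·15.999 + 2·1.008 = 938.513 g/mol, of which 80.156 g is Ca.
So Ca makes up 80.156/938.513 = 0.0854 of the mass, i.e. 8.54%.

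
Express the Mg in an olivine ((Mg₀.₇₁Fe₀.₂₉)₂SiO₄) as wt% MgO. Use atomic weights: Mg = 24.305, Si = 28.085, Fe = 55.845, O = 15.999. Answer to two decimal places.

36.00 wt%

M((Mg₀.₇₁Fe₀.₂₉)₂SiO₄) = 158.984 g/mol; M(MgO) = 40.304 g/mol.
Moles MgO per formula unit = 1.42 Mg ÷ 1 = 1.4200.
MgO fraction = (1.4200 × 40.304) / 158.984 = 57.232/158.984 = 0.3600.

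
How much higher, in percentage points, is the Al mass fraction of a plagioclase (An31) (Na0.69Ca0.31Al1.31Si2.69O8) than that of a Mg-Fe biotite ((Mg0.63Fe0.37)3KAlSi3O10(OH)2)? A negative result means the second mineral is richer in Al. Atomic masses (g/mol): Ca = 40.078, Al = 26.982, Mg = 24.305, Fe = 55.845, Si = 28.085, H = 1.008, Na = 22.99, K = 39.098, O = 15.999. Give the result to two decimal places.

7.26 percentage points

M(Na0.69Ca0.31Al1.31Si2.69O8) = 267.174 g/mol, so wt% Al = 35.346/267.174 × 100 = 13.23%.
M((Mg0.63Fe0.37)3KAlSi3O10(OH)2) = 452.263 g/mol, so wt% Al = 26.982/452.263 × 100 = 5.97%.
13.23 − 5.97 = 7.26 pp.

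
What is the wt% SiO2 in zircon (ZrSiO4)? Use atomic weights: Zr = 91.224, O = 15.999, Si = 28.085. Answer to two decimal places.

Formula mass = 183.305 g/mol.
1 Si → 1.0000 mol SiO2 per formula unit; M(SiO2) = 60.083, so SiO2 mass = 60.083 g.
60.083/183.305 × 100 = 32.78 wt%.

32.78 wt%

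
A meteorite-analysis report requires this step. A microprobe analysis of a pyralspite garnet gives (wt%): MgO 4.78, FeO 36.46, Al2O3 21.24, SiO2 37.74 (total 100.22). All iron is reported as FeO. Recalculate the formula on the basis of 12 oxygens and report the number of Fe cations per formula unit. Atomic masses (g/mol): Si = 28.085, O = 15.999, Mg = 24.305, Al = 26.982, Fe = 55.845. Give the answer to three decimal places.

MgO (M=40.304): mol = 0.11860; Mg = 0.11860, O = 0.11860.
FeO (M=71.844): mol = 0.50749; Fe = 0.50749, O = 0.50749.
Al2O3 (M=101.961): mol = 0.20831; Al = 0.41662, O = 0.62493.
SiO2 (M=60.083): mol = 0.62813; Si = 0.62813, O = 1.25626.
ΣO = 2.50728; factor = 12/ΣO = 4.78606.
Fe apfu = 0.50749 × 4.78606 = 2.429.

2.429 Fe apfu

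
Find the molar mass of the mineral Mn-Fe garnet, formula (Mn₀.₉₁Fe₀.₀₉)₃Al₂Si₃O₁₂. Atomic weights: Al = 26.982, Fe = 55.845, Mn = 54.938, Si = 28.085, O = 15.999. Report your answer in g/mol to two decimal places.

495.27 g/mol

The formula mass is the sum 2.73·54.938 + 0.27·55.845 + 2·26.982 + 3·28.085 + 12·15.999.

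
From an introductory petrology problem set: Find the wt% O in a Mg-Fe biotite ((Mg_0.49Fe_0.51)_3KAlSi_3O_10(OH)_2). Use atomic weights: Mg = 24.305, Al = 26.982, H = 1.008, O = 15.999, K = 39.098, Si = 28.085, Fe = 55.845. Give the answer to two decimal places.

41.24 mass %

M((Mg_0.49Fe_0.51)_3KAlSi_3O_10(OH)_2) = 465.510 g/mol.
O contributes 12 × 15.999 = 191.988 g per mole.
191.988/465.510 = 0.4124 → 41.24%.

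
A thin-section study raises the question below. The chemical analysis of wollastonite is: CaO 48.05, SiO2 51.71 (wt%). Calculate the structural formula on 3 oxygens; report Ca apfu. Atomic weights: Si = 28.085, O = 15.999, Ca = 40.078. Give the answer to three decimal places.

0.997 Ca apfu

CaO (M=56.077): mol = 0.85686; Ca = 0.85686, O = 0.85686.
SiO2 (M=60.083): mol = 0.86064; Si = 0.86064, O = 1.72128.
ΣO = 2.57814; factor = 3/ΣO = 1.16363.
Ca apfu = 0.85686 × 1.16363 = 0.997.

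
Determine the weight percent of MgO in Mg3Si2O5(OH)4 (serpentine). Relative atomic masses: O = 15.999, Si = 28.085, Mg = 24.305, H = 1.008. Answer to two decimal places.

Molar mass of Mg3Si2O5(OH)4 = 3·24.305 + 2·28.085 + 9·15.999 + 4·1.008 = 277.108 g/mol.
Each formula unit contains 3 Mg, equivalent to 3/1 = 3.0000 mol MgO.
M(MgO) = 1×24.305 + 1×15.999 = 40.304 g/mol.
Mass of MgO per formula unit = 3.0000 × 40.304 = 120.912 g.
MgO wt% = 120.912 / 277.108 × 100 = 43.63%.

43.63 wt%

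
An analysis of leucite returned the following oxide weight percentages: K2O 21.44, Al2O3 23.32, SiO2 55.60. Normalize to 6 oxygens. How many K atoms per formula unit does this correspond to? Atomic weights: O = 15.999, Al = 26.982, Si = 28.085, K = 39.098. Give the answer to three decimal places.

0.988 K apfu

K2O: 21.44/94.195 = 0.22761 mol → 0.45522 mol K, 0.22761 mol O.
Al2O3: 23.32/101.961 = 0.22871 mol → 0.45742 mol Al, 0.68613 mol O.
SiO2: 55.60/60.083 = 0.92539 mol → 0.92539 mol Si, 1.85078 mol O.
Total oxygen = 2.76452 mol. Normalization factor = 6/2.76452 = 2.17036.
K per 6 O = 0.45522 × 2.17036 = 0.988.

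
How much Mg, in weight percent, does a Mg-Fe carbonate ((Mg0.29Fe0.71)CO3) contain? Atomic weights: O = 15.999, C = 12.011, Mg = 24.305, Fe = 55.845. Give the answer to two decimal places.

6.61 weight percent

Molar mass of (Mg0.29Fe0.71)CO3: 0.29*24.305 + 0.71*55.845 + 1*12.011 + 3*15.999 = 106.706 g/mol.
Mass of Mg per formula unit: 0.29 × 24.305 = 7.048 g.
Weight fraction Mg = 7.048 / 106.706 = 0.0661.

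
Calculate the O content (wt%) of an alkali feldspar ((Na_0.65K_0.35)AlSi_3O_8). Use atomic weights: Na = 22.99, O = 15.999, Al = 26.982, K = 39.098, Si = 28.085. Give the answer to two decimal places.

Formula mass = 0.65·22.99 + 0.35·39.098 + 1·26.982 + 3·28.085 + 8·15.999 = 267.857 g/mol, of which 127.992 g is O.
So O makes up 127.992/267.857 = 0.4778 of the mass, i.e. 47.78%.

47.78 wt%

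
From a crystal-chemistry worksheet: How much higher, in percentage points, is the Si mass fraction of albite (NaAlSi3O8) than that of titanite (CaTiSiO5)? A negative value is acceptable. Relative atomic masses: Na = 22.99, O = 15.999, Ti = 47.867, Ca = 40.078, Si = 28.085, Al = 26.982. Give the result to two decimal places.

17.80 percentage points

M(NaAlSi3O8) = 262.219 g/mol, so wt% Si = 84.255/262.219 × 100 = 32.13%.
M(CaTiSiO5) = 196.025 g/mol, so wt% Si = 28.085/196.025 × 100 = 14.33%.
32.13 − 14.33 = 17.80 pp.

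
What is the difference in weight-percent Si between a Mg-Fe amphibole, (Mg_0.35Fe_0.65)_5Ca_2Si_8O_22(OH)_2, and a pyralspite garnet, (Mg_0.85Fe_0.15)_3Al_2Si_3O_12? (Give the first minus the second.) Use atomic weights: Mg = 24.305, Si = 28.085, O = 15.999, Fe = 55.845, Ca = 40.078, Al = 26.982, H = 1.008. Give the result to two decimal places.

4.37 percentage points

Si in (Mg_0.35Fe_0.65)_5Ca_2Si_8O_22(OH)_2: molar mass 914.858 g/mol; 8×28.085 = 224.680 g → 24.56 wt%.
Si in (Mg_0.85Fe_0.15)_3Al_2Si_3O_12: molar mass 417.315 g/mol; 3×28.085 = 84.255 g → 20.19 wt%.
Difference = 24.56 − 20.19 = 4.37 percentage points.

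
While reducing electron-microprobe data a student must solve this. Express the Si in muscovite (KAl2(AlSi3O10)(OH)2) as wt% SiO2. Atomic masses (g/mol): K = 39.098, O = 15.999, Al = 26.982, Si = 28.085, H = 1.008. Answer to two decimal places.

Molar mass of KAl2(AlSi3O10)(OH)2 = 1·39.098 + 3·26.982 + 3·28.085 + 12·15.999 + 2·1.008 = 398.303 g/mol.
Each formula unit contains 3 Si, equivalent to 3/1 = 3.0000 mol SiO2.
M(SiO2) = 1×28.085 + 2×15.999 = 60.083 g/mol.
Mass of SiO2 per formula unit = 3.0000 × 60.083 = 180.249 g.
SiO2 wt% = 180.249 / 398.303 × 100 = 45.25%.

45.25 wt%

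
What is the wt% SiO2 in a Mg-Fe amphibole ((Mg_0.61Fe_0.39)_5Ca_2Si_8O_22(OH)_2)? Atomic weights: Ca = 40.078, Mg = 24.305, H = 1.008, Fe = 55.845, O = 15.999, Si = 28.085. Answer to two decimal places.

M((Mg_0.61Fe_0.39)_5Ca_2Si_8O_22(OH)_2) = 873.856 g/mol; M(SiO2) = 60.083 g/mol.
Moles SiO2 per formula unit = 8 Si ÷ 1 = 8.0000.
SiO2 fraction = (8.0000 × 60.083) / 873.856 = 480.664/873.856 = 0.5500.

55.00 wt%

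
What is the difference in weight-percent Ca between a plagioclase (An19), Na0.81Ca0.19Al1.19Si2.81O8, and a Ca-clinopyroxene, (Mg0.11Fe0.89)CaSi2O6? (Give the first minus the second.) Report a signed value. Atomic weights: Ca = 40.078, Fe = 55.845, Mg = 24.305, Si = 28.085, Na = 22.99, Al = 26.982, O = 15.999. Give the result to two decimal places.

-13.51 percentage points

Ca in Na0.81Ca0.19Al1.19Si2.81O8: molar mass 265.256 g/mol; 0.19×40.078 = 7.615 g → 2.87 wt%.
Ca in (Mg0.11Fe0.89)CaSi2O6: molar mass 244.618 g/mol; 1×40.078 = 40.078 g → 16.38 wt%.
Difference = 2.87 − 16.38 = -13.51 percentage points.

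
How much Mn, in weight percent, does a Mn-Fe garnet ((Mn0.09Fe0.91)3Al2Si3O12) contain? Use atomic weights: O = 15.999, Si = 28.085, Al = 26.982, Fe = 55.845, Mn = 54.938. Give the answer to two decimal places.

2.98 weight percent

Formula mass = 0.27*54.938 + 2.73*55.845 + 2*26.982 + 3*28.085 + 12*15.999 = 497.497 g/mol, of which 14.833 g is Mn.
So Mn makes up 14.833/497.497 = 0.0298 of the mass, i.e. 2.98%.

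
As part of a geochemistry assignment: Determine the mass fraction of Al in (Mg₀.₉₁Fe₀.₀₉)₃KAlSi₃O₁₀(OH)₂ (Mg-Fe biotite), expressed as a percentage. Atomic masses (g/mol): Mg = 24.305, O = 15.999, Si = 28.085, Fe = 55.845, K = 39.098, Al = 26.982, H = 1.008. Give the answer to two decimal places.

Molar mass of (Mg₀.₉₁Fe₀.₀₉)₃KAlSi₃O₁₀(OH)₂: 2.73*24.305 + 0.27*55.845 + 1*39.098 + 1*26.982 + 3*28.085 + 12*15.999 + 2*1.008 = 425.770 g/mol.
Mass of Al per formula unit: 1 × 26.982 = 26.982 g.
Weight fraction Al = 26.982 / 425.770 = 0.0634.

6.34 weight percent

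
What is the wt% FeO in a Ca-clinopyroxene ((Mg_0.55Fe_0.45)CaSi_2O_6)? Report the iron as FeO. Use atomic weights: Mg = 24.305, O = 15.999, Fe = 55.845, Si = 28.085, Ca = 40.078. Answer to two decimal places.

14.01 wt%

Formula mass = 230.740 g/mol.
0.45 Fe → 0.4500 mol FeO per formula unit; M(FeO) = 71.844, so FeO mass = 32.330 g.
32.330/230.740 × 100 = 14.01 wt%.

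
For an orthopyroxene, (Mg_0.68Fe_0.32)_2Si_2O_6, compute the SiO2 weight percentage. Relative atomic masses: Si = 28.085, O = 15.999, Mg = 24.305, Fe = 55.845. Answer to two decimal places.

54.38 wt%

M((Mg_0.68Fe_0.32)_2Si_2O_6) = 220.960 g/mol; M(SiO2) = 60.083 g/mol.
Moles SiO2 per formula unit = 2 Si ÷ 1 = 2.0000.
SiO2 fraction = (2.0000 × 60.083) / 220.960 = 120.166/220.960 = 0.5438.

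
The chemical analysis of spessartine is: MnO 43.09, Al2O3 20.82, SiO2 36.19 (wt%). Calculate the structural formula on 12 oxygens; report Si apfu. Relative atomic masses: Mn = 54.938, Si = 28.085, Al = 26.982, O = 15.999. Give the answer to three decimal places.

MnO (M=70.937): mol = 0.60744; Mn = 0.60744, O = 0.60744.
Al2O3 (M=101.961): mol = 0.20420; Al = 0.40840, O = 0.61260.
SiO2 (M=60.083): mol = 0.60233; Si = 0.60233, O = 1.20466.
ΣO = 2.42470; factor = 12/ΣO = 4.94907.
Si apfu = 0.60233 × 4.94907 = 2.981.

2.981 Si apfu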